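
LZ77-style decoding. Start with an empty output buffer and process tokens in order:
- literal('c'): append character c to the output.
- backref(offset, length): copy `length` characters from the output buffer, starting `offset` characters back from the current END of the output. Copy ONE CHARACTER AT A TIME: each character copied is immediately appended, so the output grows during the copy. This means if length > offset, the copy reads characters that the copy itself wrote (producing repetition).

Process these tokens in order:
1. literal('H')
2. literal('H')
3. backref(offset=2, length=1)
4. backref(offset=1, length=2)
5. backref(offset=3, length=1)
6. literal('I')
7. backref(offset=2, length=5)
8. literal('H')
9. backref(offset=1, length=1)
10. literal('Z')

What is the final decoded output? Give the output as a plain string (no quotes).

Token 1: literal('H'). Output: "H"
Token 2: literal('H'). Output: "HH"
Token 3: backref(off=2, len=1). Copied 'H' from pos 0. Output: "HHH"
Token 4: backref(off=1, len=2) (overlapping!). Copied 'HH' from pos 2. Output: "HHHHH"
Token 5: backref(off=3, len=1). Copied 'H' from pos 2. Output: "HHHHHH"
Token 6: literal('I'). Output: "HHHHHHI"
Token 7: backref(off=2, len=5) (overlapping!). Copied 'HIHIH' from pos 5. Output: "HHHHHHIHIHIH"
Token 8: literal('H'). Output: "HHHHHHIHIHIHH"
Token 9: backref(off=1, len=1). Copied 'H' from pos 12. Output: "HHHHHHIHIHIHHH"
Token 10: literal('Z'). Output: "HHHHHHIHIHIHHHZ"

Answer: HHHHHHIHIHIHHHZ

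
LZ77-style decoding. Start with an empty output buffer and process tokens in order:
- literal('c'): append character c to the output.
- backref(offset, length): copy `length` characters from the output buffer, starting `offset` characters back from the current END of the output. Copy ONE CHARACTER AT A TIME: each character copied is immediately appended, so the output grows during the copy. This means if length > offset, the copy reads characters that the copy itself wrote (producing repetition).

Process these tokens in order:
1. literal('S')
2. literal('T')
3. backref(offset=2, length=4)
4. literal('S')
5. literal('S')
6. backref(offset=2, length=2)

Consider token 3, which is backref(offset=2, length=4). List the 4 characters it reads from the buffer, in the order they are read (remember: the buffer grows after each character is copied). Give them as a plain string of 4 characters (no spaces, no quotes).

Token 1: literal('S'). Output: "S"
Token 2: literal('T'). Output: "ST"
Token 3: backref(off=2, len=4). Buffer before: "ST" (len 2)
  byte 1: read out[0]='S', append. Buffer now: "STS"
  byte 2: read out[1]='T', append. Buffer now: "STST"
  byte 3: read out[2]='S', append. Buffer now: "STSTS"
  byte 4: read out[3]='T', append. Buffer now: "STSTST"

Answer: STST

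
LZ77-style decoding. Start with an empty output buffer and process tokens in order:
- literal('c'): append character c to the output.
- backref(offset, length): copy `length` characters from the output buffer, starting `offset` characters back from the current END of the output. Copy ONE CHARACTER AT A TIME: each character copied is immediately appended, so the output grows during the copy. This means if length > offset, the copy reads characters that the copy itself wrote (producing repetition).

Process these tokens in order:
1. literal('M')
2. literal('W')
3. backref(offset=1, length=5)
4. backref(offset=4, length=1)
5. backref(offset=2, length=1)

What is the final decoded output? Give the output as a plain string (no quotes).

Token 1: literal('M'). Output: "M"
Token 2: literal('W'). Output: "MW"
Token 3: backref(off=1, len=5) (overlapping!). Copied 'WWWWW' from pos 1. Output: "MWWWWWW"
Token 4: backref(off=4, len=1). Copied 'W' from pos 3. Output: "MWWWWWWW"
Token 5: backref(off=2, len=1). Copied 'W' from pos 6. Output: "MWWWWWWWW"

Answer: MWWWWWWWW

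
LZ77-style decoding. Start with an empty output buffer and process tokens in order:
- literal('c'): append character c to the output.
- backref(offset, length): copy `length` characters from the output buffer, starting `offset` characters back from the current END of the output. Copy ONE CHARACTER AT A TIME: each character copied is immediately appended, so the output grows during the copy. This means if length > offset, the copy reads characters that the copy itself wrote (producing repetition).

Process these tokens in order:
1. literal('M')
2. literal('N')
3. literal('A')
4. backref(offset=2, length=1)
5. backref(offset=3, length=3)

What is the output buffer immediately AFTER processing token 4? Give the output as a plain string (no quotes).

Answer: MNAN

Derivation:
Token 1: literal('M'). Output: "M"
Token 2: literal('N'). Output: "MN"
Token 3: literal('A'). Output: "MNA"
Token 4: backref(off=2, len=1). Copied 'N' from pos 1. Output: "MNAN"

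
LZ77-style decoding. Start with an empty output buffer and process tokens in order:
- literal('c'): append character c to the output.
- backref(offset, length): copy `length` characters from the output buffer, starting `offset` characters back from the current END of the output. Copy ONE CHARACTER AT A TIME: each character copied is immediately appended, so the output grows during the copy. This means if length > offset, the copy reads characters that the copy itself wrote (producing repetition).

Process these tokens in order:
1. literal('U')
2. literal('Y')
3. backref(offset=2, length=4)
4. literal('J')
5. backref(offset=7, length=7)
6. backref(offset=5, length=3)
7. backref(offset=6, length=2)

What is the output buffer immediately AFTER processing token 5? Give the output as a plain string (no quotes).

Answer: UYUYUYJUYUYUYJ

Derivation:
Token 1: literal('U'). Output: "U"
Token 2: literal('Y'). Output: "UY"
Token 3: backref(off=2, len=4) (overlapping!). Copied 'UYUY' from pos 0. Output: "UYUYUY"
Token 4: literal('J'). Output: "UYUYUYJ"
Token 5: backref(off=7, len=7). Copied 'UYUYUYJ' from pos 0. Output: "UYUYUYJUYUYUYJ"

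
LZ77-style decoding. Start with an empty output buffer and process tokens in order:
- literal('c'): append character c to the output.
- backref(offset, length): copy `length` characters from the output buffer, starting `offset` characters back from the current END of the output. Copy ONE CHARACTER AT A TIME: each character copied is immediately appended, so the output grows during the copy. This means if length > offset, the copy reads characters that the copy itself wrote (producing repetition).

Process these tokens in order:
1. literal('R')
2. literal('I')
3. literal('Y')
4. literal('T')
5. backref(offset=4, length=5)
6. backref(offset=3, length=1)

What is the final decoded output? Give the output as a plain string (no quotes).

Token 1: literal('R'). Output: "R"
Token 2: literal('I'). Output: "RI"
Token 3: literal('Y'). Output: "RIY"
Token 4: literal('T'). Output: "RIYT"
Token 5: backref(off=4, len=5) (overlapping!). Copied 'RIYTR' from pos 0. Output: "RIYTRIYTR"
Token 6: backref(off=3, len=1). Copied 'Y' from pos 6. Output: "RIYTRIYTRY"

Answer: RIYTRIYTRY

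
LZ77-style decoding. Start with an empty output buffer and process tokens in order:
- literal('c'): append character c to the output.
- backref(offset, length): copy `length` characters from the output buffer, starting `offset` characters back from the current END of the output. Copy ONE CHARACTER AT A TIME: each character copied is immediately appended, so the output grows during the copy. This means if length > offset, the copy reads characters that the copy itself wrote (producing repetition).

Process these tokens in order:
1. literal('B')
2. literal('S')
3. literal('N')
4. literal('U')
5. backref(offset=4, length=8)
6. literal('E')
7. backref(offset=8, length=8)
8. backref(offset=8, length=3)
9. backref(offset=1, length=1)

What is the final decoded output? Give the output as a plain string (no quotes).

Answer: BSNUBSNUBSNUESNUBSNUESNUU

Derivation:
Token 1: literal('B'). Output: "B"
Token 2: literal('S'). Output: "BS"
Token 3: literal('N'). Output: "BSN"
Token 4: literal('U'). Output: "BSNU"
Token 5: backref(off=4, len=8) (overlapping!). Copied 'BSNUBSNU' from pos 0. Output: "BSNUBSNUBSNU"
Token 6: literal('E'). Output: "BSNUBSNUBSNUE"
Token 7: backref(off=8, len=8). Copied 'SNUBSNUE' from pos 5. Output: "BSNUBSNUBSNUESNUBSNUE"
Token 8: backref(off=8, len=3). Copied 'SNU' from pos 13. Output: "BSNUBSNUBSNUESNUBSNUESNU"
Token 9: backref(off=1, len=1). Copied 'U' from pos 23. Output: "BSNUBSNUBSNUESNUBSNUESNUU"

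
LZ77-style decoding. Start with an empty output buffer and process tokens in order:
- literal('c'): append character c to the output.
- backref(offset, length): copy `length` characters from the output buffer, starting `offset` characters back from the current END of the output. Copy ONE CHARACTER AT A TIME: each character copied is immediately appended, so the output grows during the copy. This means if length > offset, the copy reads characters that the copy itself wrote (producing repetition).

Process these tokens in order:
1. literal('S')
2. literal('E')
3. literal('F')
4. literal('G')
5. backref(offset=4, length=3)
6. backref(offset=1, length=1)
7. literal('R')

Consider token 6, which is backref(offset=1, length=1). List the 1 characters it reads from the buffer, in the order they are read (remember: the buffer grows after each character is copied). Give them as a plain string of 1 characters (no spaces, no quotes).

Token 1: literal('S'). Output: "S"
Token 2: literal('E'). Output: "SE"
Token 3: literal('F'). Output: "SEF"
Token 4: literal('G'). Output: "SEFG"
Token 5: backref(off=4, len=3). Copied 'SEF' from pos 0. Output: "SEFGSEF"
Token 6: backref(off=1, len=1). Buffer before: "SEFGSEF" (len 7)
  byte 1: read out[6]='F', append. Buffer now: "SEFGSEFF"

Answer: F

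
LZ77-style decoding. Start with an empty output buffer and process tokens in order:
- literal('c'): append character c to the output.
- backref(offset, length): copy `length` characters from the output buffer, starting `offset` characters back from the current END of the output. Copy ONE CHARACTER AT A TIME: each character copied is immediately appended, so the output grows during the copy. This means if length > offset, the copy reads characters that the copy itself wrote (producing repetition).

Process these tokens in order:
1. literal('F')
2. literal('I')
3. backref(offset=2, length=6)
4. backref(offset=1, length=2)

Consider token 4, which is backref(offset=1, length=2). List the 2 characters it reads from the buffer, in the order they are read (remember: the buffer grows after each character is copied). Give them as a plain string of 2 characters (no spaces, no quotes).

Answer: II

Derivation:
Token 1: literal('F'). Output: "F"
Token 2: literal('I'). Output: "FI"
Token 3: backref(off=2, len=6) (overlapping!). Copied 'FIFIFI' from pos 0. Output: "FIFIFIFI"
Token 4: backref(off=1, len=2). Buffer before: "FIFIFIFI" (len 8)
  byte 1: read out[7]='I', append. Buffer now: "FIFIFIFII"
  byte 2: read out[8]='I', append. Buffer now: "FIFIFIFIII"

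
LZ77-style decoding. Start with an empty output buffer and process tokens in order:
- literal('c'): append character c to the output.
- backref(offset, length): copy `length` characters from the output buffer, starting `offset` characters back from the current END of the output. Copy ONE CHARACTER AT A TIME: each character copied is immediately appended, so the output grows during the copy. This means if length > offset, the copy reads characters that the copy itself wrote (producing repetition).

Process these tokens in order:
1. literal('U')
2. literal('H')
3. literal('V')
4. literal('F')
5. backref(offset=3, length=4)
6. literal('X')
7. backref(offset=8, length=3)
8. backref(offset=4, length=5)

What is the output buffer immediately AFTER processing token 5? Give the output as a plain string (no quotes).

Token 1: literal('U'). Output: "U"
Token 2: literal('H'). Output: "UH"
Token 3: literal('V'). Output: "UHV"
Token 4: literal('F'). Output: "UHVF"
Token 5: backref(off=3, len=4) (overlapping!). Copied 'HVFH' from pos 1. Output: "UHVFHVFH"

Answer: UHVFHVFH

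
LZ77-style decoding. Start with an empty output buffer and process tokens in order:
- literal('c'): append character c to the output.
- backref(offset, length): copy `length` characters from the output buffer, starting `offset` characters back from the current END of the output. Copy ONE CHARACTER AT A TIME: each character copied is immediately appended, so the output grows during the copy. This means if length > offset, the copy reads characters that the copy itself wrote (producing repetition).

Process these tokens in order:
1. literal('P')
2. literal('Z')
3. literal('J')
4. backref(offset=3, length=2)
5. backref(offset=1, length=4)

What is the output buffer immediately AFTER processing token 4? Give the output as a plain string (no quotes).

Answer: PZJPZ

Derivation:
Token 1: literal('P'). Output: "P"
Token 2: literal('Z'). Output: "PZ"
Token 3: literal('J'). Output: "PZJ"
Token 4: backref(off=3, len=2). Copied 'PZ' from pos 0. Output: "PZJPZ"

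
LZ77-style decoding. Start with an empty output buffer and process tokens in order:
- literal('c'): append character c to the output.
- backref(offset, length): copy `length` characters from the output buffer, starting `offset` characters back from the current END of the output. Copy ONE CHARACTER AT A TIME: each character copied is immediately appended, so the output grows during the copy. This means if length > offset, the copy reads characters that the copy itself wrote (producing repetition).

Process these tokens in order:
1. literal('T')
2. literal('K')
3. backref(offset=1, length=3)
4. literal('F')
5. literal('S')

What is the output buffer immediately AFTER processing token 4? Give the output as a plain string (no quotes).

Token 1: literal('T'). Output: "T"
Token 2: literal('K'). Output: "TK"
Token 3: backref(off=1, len=3) (overlapping!). Copied 'KKK' from pos 1. Output: "TKKKK"
Token 4: literal('F'). Output: "TKKKKF"

Answer: TKKKKF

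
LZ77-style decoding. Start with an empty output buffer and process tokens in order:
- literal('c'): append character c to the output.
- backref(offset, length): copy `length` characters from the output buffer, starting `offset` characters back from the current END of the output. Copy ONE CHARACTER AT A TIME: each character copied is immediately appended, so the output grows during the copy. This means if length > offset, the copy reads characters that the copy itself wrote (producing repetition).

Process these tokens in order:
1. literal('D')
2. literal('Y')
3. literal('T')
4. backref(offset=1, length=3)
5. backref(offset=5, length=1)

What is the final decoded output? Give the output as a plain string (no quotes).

Token 1: literal('D'). Output: "D"
Token 2: literal('Y'). Output: "DY"
Token 3: literal('T'). Output: "DYT"
Token 4: backref(off=1, len=3) (overlapping!). Copied 'TTT' from pos 2. Output: "DYTTTT"
Token 5: backref(off=5, len=1). Copied 'Y' from pos 1. Output: "DYTTTTY"

Answer: DYTTTTY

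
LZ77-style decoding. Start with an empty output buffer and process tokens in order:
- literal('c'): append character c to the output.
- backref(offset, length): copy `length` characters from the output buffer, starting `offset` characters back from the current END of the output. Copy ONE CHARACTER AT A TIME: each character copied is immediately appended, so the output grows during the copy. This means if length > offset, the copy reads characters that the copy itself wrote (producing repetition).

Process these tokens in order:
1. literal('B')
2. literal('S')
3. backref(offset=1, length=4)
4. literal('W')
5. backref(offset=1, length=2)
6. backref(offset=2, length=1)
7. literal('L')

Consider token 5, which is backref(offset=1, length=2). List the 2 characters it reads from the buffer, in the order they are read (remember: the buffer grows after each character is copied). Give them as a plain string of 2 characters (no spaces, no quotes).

Answer: WW

Derivation:
Token 1: literal('B'). Output: "B"
Token 2: literal('S'). Output: "BS"
Token 3: backref(off=1, len=4) (overlapping!). Copied 'SSSS' from pos 1. Output: "BSSSSS"
Token 4: literal('W'). Output: "BSSSSSW"
Token 5: backref(off=1, len=2). Buffer before: "BSSSSSW" (len 7)
  byte 1: read out[6]='W', append. Buffer now: "BSSSSSWW"
  byte 2: read out[7]='W', append. Buffer now: "BSSSSSWWW"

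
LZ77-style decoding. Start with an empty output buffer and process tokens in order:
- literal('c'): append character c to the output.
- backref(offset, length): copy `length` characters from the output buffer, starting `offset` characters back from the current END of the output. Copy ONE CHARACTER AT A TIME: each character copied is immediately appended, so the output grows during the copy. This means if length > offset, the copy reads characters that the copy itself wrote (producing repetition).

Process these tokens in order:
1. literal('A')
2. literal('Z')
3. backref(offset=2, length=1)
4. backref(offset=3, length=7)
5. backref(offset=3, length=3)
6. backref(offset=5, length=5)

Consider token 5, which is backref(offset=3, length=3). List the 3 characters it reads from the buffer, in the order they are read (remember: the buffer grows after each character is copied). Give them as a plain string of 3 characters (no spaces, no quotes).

Token 1: literal('A'). Output: "A"
Token 2: literal('Z'). Output: "AZ"
Token 3: backref(off=2, len=1). Copied 'A' from pos 0. Output: "AZA"
Token 4: backref(off=3, len=7) (overlapping!). Copied 'AZAAZAA' from pos 0. Output: "AZAAZAAZAA"
Token 5: backref(off=3, len=3). Buffer before: "AZAAZAAZAA" (len 10)
  byte 1: read out[7]='Z', append. Buffer now: "AZAAZAAZAAZ"
  byte 2: read out[8]='A', append. Buffer now: "AZAAZAAZAAZA"
  byte 3: read out[9]='A', append. Buffer now: "AZAAZAAZAAZAA"

Answer: ZAA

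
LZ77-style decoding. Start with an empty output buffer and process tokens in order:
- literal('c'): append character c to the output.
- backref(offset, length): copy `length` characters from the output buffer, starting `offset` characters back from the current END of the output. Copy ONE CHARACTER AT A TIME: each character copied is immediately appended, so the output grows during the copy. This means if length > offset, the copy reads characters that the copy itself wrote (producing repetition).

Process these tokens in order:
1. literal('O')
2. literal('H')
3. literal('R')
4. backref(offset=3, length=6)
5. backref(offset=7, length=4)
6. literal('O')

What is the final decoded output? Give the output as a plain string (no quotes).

Answer: OHROHROHRROHRO

Derivation:
Token 1: literal('O'). Output: "O"
Token 2: literal('H'). Output: "OH"
Token 3: literal('R'). Output: "OHR"
Token 4: backref(off=3, len=6) (overlapping!). Copied 'OHROHR' from pos 0. Output: "OHROHROHR"
Token 5: backref(off=7, len=4). Copied 'ROHR' from pos 2. Output: "OHROHROHRROHR"
Token 6: literal('O'). Output: "OHROHROHRROHRO"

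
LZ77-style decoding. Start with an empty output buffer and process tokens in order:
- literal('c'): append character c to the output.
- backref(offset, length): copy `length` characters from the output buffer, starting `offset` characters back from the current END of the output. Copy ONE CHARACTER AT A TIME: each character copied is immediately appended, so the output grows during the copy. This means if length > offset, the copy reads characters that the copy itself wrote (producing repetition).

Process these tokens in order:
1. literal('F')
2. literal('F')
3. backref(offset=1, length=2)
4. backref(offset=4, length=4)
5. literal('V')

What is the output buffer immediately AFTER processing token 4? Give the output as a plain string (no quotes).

Token 1: literal('F'). Output: "F"
Token 2: literal('F'). Output: "FF"
Token 3: backref(off=1, len=2) (overlapping!). Copied 'FF' from pos 1. Output: "FFFF"
Token 4: backref(off=4, len=4). Copied 'FFFF' from pos 0. Output: "FFFFFFFF"

Answer: FFFFFFFF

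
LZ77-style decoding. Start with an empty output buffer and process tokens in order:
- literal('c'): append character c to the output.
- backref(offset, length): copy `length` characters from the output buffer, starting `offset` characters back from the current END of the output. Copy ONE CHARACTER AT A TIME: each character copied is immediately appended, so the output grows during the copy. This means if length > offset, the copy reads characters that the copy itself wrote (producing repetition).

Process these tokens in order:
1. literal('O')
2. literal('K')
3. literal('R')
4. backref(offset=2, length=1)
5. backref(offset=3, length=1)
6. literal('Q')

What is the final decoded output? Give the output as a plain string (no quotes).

Token 1: literal('O'). Output: "O"
Token 2: literal('K'). Output: "OK"
Token 3: literal('R'). Output: "OKR"
Token 4: backref(off=2, len=1). Copied 'K' from pos 1. Output: "OKRK"
Token 5: backref(off=3, len=1). Copied 'K' from pos 1. Output: "OKRKK"
Token 6: literal('Q'). Output: "OKRKKQ"

Answer: OKRKKQ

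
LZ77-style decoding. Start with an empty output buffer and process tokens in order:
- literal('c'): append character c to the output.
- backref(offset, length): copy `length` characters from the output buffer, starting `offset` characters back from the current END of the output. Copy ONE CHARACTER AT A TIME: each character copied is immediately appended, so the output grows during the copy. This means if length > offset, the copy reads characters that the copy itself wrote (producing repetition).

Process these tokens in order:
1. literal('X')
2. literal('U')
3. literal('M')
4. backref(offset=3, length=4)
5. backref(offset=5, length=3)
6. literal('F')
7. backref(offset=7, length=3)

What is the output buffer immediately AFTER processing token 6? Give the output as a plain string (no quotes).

Token 1: literal('X'). Output: "X"
Token 2: literal('U'). Output: "XU"
Token 3: literal('M'). Output: "XUM"
Token 4: backref(off=3, len=4) (overlapping!). Copied 'XUMX' from pos 0. Output: "XUMXUMX"
Token 5: backref(off=5, len=3). Copied 'MXU' from pos 2. Output: "XUMXUMXMXU"
Token 6: literal('F'). Output: "XUMXUMXMXUF"

Answer: XUMXUMXMXUF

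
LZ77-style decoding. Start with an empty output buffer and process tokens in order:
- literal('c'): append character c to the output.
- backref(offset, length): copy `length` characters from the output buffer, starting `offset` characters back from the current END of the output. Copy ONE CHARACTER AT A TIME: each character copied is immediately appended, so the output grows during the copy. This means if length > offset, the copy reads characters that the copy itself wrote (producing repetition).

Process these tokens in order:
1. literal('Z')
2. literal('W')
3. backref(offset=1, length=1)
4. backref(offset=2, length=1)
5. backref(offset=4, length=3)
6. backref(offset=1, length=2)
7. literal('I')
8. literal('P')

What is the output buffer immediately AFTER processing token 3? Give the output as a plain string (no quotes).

Answer: ZWW

Derivation:
Token 1: literal('Z'). Output: "Z"
Token 2: literal('W'). Output: "ZW"
Token 3: backref(off=1, len=1). Copied 'W' from pos 1. Output: "ZWW"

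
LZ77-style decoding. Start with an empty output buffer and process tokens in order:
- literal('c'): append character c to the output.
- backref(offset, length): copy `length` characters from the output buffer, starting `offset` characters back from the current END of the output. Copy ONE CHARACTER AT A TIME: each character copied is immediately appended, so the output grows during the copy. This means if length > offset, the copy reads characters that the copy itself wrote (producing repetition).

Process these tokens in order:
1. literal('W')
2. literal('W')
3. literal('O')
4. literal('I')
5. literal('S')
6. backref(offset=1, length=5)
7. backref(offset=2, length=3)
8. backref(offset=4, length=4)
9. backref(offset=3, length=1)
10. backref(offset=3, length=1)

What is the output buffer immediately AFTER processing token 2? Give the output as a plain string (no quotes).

Token 1: literal('W'). Output: "W"
Token 2: literal('W'). Output: "WW"

Answer: WW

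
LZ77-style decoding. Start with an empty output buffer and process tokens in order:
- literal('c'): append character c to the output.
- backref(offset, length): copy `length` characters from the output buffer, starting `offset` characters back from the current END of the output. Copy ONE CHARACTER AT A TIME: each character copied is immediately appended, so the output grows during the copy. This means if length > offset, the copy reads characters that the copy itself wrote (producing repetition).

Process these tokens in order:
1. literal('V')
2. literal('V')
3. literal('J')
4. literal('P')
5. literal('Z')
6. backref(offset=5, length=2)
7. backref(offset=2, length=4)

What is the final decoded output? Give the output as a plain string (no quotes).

Answer: VVJPZVVVVVV

Derivation:
Token 1: literal('V'). Output: "V"
Token 2: literal('V'). Output: "VV"
Token 3: literal('J'). Output: "VVJ"
Token 4: literal('P'). Output: "VVJP"
Token 5: literal('Z'). Output: "VVJPZ"
Token 6: backref(off=5, len=2). Copied 'VV' from pos 0. Output: "VVJPZVV"
Token 7: backref(off=2, len=4) (overlapping!). Copied 'VVVV' from pos 5. Output: "VVJPZVVVVVV"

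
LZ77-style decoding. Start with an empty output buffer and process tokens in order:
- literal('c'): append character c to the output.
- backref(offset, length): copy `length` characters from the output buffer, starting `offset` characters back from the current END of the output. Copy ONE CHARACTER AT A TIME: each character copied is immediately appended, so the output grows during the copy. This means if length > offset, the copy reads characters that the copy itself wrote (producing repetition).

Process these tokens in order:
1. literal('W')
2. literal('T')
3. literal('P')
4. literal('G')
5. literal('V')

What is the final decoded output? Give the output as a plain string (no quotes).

Token 1: literal('W'). Output: "W"
Token 2: literal('T'). Output: "WT"
Token 3: literal('P'). Output: "WTP"
Token 4: literal('G'). Output: "WTPG"
Token 5: literal('V'). Output: "WTPGV"

Answer: WTPGV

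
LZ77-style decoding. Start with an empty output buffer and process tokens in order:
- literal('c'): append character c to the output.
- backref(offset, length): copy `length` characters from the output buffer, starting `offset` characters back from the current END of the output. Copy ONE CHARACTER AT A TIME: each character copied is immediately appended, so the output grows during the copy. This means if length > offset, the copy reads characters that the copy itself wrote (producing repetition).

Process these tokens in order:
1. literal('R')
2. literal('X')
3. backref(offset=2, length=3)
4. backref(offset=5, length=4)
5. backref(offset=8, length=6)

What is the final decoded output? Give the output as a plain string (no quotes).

Answer: RXRXRRXRXXRXRRX

Derivation:
Token 1: literal('R'). Output: "R"
Token 2: literal('X'). Output: "RX"
Token 3: backref(off=2, len=3) (overlapping!). Copied 'RXR' from pos 0. Output: "RXRXR"
Token 4: backref(off=5, len=4). Copied 'RXRX' from pos 0. Output: "RXRXRRXRX"
Token 5: backref(off=8, len=6). Copied 'XRXRRX' from pos 1. Output: "RXRXRRXRXXRXRRX"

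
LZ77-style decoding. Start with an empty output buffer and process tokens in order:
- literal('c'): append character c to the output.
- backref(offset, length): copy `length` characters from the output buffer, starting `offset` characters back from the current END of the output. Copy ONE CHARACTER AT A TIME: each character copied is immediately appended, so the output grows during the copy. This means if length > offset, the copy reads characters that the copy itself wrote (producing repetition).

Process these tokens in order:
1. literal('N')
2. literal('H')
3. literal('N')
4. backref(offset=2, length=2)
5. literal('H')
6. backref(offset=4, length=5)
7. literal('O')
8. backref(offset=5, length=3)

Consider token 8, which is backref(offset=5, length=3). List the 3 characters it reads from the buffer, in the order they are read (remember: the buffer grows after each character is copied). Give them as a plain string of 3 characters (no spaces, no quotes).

Answer: HNH

Derivation:
Token 1: literal('N'). Output: "N"
Token 2: literal('H'). Output: "NH"
Token 3: literal('N'). Output: "NHN"
Token 4: backref(off=2, len=2). Copied 'HN' from pos 1. Output: "NHNHN"
Token 5: literal('H'). Output: "NHNHNH"
Token 6: backref(off=4, len=5) (overlapping!). Copied 'NHNHN' from pos 2. Output: "NHNHNHNHNHN"
Token 7: literal('O'). Output: "NHNHNHNHNHNO"
Token 8: backref(off=5, len=3). Buffer before: "NHNHNHNHNHNO" (len 12)
  byte 1: read out[7]='H', append. Buffer now: "NHNHNHNHNHNOH"
  byte 2: read out[8]='N', append. Buffer now: "NHNHNHNHNHNOHN"
  byte 3: read out[9]='H', append. Buffer now: "NHNHNHNHNHNOHNH"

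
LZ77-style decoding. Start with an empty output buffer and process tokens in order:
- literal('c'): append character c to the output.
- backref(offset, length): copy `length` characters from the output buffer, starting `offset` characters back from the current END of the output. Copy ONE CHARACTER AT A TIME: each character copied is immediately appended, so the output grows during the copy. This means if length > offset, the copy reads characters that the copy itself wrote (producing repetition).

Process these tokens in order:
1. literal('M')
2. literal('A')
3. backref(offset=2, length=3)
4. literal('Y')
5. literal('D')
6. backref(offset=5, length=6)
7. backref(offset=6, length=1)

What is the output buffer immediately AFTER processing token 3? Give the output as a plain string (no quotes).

Answer: MAMAM

Derivation:
Token 1: literal('M'). Output: "M"
Token 2: literal('A'). Output: "MA"
Token 3: backref(off=2, len=3) (overlapping!). Copied 'MAM' from pos 0. Output: "MAMAM"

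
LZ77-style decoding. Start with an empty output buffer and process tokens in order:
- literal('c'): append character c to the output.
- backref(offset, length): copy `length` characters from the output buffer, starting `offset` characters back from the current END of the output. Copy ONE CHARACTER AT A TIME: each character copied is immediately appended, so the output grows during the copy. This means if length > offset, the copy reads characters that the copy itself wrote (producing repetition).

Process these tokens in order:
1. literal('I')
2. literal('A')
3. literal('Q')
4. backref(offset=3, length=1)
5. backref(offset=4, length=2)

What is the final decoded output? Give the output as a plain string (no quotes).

Token 1: literal('I'). Output: "I"
Token 2: literal('A'). Output: "IA"
Token 3: literal('Q'). Output: "IAQ"
Token 4: backref(off=3, len=1). Copied 'I' from pos 0. Output: "IAQI"
Token 5: backref(off=4, len=2). Copied 'IA' from pos 0. Output: "IAQIIA"

Answer: IAQIIA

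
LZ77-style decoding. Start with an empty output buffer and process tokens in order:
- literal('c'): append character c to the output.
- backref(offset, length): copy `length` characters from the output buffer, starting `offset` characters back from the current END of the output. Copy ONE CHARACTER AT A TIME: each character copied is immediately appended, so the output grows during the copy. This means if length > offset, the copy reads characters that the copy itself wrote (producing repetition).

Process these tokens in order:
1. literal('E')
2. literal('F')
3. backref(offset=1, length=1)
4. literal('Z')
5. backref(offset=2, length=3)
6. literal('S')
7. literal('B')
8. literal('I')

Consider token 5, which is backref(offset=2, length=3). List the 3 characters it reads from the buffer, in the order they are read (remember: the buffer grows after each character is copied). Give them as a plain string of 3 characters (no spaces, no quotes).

Token 1: literal('E'). Output: "E"
Token 2: literal('F'). Output: "EF"
Token 3: backref(off=1, len=1). Copied 'F' from pos 1. Output: "EFF"
Token 4: literal('Z'). Output: "EFFZ"
Token 5: backref(off=2, len=3). Buffer before: "EFFZ" (len 4)
  byte 1: read out[2]='F', append. Buffer now: "EFFZF"
  byte 2: read out[3]='Z', append. Buffer now: "EFFZFZ"
  byte 3: read out[4]='F', append. Buffer now: "EFFZFZF"

Answer: FZF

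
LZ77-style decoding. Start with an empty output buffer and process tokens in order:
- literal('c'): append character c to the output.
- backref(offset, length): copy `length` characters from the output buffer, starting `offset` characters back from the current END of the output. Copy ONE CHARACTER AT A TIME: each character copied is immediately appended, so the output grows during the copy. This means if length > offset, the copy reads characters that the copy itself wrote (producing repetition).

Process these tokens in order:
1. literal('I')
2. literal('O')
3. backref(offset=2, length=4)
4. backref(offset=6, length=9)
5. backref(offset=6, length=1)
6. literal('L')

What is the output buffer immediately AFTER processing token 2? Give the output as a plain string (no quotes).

Answer: IO

Derivation:
Token 1: literal('I'). Output: "I"
Token 2: literal('O'). Output: "IO"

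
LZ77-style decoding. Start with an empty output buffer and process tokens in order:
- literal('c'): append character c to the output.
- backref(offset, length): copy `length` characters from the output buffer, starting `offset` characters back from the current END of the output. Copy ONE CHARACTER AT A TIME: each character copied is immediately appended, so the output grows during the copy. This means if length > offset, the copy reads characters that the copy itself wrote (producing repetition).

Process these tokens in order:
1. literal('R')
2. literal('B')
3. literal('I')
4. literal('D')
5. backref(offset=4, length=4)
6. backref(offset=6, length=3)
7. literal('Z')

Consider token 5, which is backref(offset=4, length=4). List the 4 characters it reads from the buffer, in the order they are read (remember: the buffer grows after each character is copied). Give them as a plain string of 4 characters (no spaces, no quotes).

Answer: RBID

Derivation:
Token 1: literal('R'). Output: "R"
Token 2: literal('B'). Output: "RB"
Token 3: literal('I'). Output: "RBI"
Token 4: literal('D'). Output: "RBID"
Token 5: backref(off=4, len=4). Buffer before: "RBID" (len 4)
  byte 1: read out[0]='R', append. Buffer now: "RBIDR"
  byte 2: read out[1]='B', append. Buffer now: "RBIDRB"
  byte 3: read out[2]='I', append. Buffer now: "RBIDRBI"
  byte 4: read out[3]='D', append. Buffer now: "RBIDRBID"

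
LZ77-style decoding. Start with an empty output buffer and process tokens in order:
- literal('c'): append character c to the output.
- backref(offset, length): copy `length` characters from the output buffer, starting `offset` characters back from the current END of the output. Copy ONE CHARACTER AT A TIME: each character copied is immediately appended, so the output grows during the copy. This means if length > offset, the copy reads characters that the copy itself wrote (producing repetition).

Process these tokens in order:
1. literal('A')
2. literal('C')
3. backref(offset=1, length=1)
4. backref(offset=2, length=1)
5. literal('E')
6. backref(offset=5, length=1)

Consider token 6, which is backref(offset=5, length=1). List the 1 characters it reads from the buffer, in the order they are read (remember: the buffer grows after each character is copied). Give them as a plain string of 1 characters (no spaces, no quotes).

Token 1: literal('A'). Output: "A"
Token 2: literal('C'). Output: "AC"
Token 3: backref(off=1, len=1). Copied 'C' from pos 1. Output: "ACC"
Token 4: backref(off=2, len=1). Copied 'C' from pos 1. Output: "ACCC"
Token 5: literal('E'). Output: "ACCCE"
Token 6: backref(off=5, len=1). Buffer before: "ACCCE" (len 5)
  byte 1: read out[0]='A', append. Buffer now: "ACCCEA"

Answer: A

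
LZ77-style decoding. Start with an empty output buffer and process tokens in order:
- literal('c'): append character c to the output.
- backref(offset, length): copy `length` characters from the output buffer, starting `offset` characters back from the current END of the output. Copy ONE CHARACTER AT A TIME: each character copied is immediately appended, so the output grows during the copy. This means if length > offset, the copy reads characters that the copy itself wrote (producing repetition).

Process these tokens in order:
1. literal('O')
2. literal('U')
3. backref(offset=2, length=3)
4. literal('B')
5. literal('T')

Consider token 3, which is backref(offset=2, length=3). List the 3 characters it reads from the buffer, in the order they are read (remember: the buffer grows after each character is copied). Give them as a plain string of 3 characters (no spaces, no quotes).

Token 1: literal('O'). Output: "O"
Token 2: literal('U'). Output: "OU"
Token 3: backref(off=2, len=3). Buffer before: "OU" (len 2)
  byte 1: read out[0]='O', append. Buffer now: "OUO"
  byte 2: read out[1]='U', append. Buffer now: "OUOU"
  byte 3: read out[2]='O', append. Buffer now: "OUOUO"

Answer: OUO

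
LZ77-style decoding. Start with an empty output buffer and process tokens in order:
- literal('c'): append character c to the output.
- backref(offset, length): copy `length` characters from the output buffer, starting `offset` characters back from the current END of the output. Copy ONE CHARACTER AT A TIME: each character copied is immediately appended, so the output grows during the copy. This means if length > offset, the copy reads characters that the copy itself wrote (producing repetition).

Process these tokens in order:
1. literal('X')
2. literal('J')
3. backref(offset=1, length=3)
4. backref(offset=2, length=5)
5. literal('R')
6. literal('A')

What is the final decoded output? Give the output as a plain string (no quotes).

Answer: XJJJJJJJJJRA

Derivation:
Token 1: literal('X'). Output: "X"
Token 2: literal('J'). Output: "XJ"
Token 3: backref(off=1, len=3) (overlapping!). Copied 'JJJ' from pos 1. Output: "XJJJJ"
Token 4: backref(off=2, len=5) (overlapping!). Copied 'JJJJJ' from pos 3. Output: "XJJJJJJJJJ"
Token 5: literal('R'). Output: "XJJJJJJJJJR"
Token 6: literal('A'). Output: "XJJJJJJJJJRA"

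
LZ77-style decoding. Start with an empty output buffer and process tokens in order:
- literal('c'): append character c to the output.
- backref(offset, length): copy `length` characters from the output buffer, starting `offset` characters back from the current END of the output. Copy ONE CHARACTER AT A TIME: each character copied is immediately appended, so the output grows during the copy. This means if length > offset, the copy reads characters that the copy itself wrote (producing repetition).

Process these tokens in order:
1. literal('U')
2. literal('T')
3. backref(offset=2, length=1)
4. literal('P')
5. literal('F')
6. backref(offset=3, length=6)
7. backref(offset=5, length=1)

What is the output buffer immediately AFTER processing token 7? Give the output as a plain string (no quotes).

Answer: UTUPFUPFUPFP

Derivation:
Token 1: literal('U'). Output: "U"
Token 2: literal('T'). Output: "UT"
Token 3: backref(off=2, len=1). Copied 'U' from pos 0. Output: "UTU"
Token 4: literal('P'). Output: "UTUP"
Token 5: literal('F'). Output: "UTUPF"
Token 6: backref(off=3, len=6) (overlapping!). Copied 'UPFUPF' from pos 2. Output: "UTUPFUPFUPF"
Token 7: backref(off=5, len=1). Copied 'P' from pos 6. Output: "UTUPFUPFUPFP"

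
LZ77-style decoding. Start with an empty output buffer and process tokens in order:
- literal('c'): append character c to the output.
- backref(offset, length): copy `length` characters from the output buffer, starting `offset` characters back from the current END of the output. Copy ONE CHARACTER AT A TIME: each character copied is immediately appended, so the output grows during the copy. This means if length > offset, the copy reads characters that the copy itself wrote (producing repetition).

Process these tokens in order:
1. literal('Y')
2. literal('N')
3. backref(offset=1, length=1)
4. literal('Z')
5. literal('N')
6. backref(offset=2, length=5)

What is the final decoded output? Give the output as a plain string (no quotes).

Answer: YNNZNZNZNZ

Derivation:
Token 1: literal('Y'). Output: "Y"
Token 2: literal('N'). Output: "YN"
Token 3: backref(off=1, len=1). Copied 'N' from pos 1. Output: "YNN"
Token 4: literal('Z'). Output: "YNNZ"
Token 5: literal('N'). Output: "YNNZN"
Token 6: backref(off=2, len=5) (overlapping!). Copied 'ZNZNZ' from pos 3. Output: "YNNZNZNZNZ"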